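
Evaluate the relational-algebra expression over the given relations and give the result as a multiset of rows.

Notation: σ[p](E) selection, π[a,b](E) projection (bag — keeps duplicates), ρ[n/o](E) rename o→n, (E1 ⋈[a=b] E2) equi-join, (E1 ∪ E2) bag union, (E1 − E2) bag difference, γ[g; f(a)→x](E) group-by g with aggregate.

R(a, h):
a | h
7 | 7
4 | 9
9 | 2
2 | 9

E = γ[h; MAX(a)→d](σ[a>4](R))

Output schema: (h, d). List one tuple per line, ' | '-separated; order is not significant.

Row counts bottom-up:
  R → 4
  σ[a>4](R) → 2
  γ[h; MAX(a)→d](σ[a>4](R)) → 2

== RESULT ==
h | d
2 | 9
7 | 7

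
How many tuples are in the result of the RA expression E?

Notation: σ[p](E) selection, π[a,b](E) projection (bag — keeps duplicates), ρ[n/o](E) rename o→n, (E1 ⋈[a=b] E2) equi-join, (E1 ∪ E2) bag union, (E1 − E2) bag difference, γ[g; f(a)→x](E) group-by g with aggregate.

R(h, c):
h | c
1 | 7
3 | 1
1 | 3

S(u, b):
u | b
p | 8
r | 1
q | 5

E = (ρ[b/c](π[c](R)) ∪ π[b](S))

Stepwise |·|:
  R → 3
  π[c](R) → 3
  ρ[b/c](π[c](R)) → 3
  S → 3
  π[b](S) → 3
  (ρ[b/c](π[c](R)) ∪ π[b](S)) → 6

|E| = 6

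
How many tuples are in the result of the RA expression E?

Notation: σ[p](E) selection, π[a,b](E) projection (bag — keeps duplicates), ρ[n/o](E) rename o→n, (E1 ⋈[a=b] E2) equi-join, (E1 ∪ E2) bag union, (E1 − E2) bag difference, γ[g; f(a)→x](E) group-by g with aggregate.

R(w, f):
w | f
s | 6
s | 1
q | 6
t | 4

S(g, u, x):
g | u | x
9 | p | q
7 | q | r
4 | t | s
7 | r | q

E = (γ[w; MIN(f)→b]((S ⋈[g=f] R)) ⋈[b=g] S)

Subexpression sizes:
  S → 4
  R → 4
  (S ⋈[g=f] R) → 1
  γ[w; MIN(f)→b]((S ⋈[g=f] R)) → 1
  S → 4
  (γ[w; MIN(f)→b]((S ⋈[g=f] R)) ⋈[b=g] S) → 1

|E| = 1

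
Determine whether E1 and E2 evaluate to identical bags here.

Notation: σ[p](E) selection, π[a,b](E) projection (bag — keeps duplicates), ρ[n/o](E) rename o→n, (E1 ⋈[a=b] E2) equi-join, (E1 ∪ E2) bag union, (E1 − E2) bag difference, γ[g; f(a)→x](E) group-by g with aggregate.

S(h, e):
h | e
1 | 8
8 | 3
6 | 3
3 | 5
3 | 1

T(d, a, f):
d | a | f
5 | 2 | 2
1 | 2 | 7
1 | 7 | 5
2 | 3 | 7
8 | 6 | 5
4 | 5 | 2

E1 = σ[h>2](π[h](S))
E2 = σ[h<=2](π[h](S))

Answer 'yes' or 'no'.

E1 subexpression sizes:
  S → 5
  π[h](S) → 5
  σ[h>2](π[h](S)) → 4
E2 subexpression sizes:
  S → 5
  π[h](S) → 5
  σ[h<=2](π[h](S)) → 1

E1 result:
h
3
3
6
8
E2 result:
h
1
Witness: (6,) appears 1× in E1 but 0× in E2.

no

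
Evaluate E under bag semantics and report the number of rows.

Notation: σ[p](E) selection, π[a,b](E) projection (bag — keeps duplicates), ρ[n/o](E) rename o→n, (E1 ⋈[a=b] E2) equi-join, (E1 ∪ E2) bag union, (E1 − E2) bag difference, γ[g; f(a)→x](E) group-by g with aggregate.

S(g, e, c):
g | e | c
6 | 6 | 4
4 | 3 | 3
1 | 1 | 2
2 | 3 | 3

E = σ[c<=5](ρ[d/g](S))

Row counts bottom-up:
  S → 4
  ρ[d/g](S) → 4
  σ[c<=5](ρ[d/g](S)) → 4

|E| = 4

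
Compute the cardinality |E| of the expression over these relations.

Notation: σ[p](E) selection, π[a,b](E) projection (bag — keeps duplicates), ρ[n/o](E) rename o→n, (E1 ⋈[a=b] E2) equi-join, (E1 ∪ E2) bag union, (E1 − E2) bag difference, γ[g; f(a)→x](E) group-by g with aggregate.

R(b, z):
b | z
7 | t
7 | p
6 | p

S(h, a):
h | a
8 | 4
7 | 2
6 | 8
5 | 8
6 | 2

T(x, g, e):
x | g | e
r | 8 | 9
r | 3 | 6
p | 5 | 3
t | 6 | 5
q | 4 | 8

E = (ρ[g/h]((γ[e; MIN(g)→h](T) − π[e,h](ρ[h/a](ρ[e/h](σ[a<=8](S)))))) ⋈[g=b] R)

Stepwise |·|:
  T → 5
  γ[e; MIN(g)→h](T) → 5
  S → 5
  σ[a<=8](S) → 5
  ρ[e/h](σ[a<=8](S)) → 5
  ρ[h/a](ρ[e/h](σ[a<=8](S))) → 5
  π[e,h](ρ[h/a](ρ[e/h](σ[a<=8](S)))) → 5
  (γ[e; MIN(g)→h](T) − π[e,h](ρ[h/a](ρ[e/h](σ[a<=8](S))))) → 4
  ρ[g/h]((γ[e; MIN(g)→h](T) − π[e,h](ρ[h/a](ρ[e/h](σ[a<=8](S)))))) → 4
  R → 3
  (ρ[g/h]((γ[e; MIN(g)→h](T) − π[e,h](ρ[h/a](ρ[e/h](σ[a<=8](S)))))) ⋈[g=b] R) → 1

|E| = 1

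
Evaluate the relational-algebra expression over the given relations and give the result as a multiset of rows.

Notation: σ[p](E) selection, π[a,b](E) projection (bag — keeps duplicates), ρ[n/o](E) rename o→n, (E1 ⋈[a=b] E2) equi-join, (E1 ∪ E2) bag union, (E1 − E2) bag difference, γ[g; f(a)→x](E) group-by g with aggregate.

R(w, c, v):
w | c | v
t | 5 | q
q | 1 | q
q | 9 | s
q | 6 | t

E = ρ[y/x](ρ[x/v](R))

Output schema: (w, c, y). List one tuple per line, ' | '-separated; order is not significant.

Stepwise |·|:
  R → 4
  ρ[x/v](R) → 4
  ρ[y/x](ρ[x/v](R)) → 4

== RESULT ==
w | c | y
q | 1 | q
q | 6 | t
q | 9 | s
t | 5 | q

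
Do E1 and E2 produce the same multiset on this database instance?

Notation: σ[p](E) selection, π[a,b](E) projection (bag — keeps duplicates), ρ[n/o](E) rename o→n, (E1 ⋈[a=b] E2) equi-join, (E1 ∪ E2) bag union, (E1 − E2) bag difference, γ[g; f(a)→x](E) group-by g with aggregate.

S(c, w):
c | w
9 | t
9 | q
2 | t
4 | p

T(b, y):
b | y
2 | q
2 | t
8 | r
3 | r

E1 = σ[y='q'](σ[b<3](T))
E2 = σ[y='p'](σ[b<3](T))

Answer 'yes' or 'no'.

E1 per-node cardinality:
  T → 4
  σ[b<3](T) → 2
  σ[y='q'](σ[b<3](T)) → 1
E2 per-node cardinality:
  T → 4
  σ[b<3](T) → 2
  σ[y='p'](σ[b<3](T)) → 0

E1 result:
b | y
2 | q
E2 result:
b | y
(0 rows)
Witness: (2, 'q') appears 1× in E1 but 0× in E2.

no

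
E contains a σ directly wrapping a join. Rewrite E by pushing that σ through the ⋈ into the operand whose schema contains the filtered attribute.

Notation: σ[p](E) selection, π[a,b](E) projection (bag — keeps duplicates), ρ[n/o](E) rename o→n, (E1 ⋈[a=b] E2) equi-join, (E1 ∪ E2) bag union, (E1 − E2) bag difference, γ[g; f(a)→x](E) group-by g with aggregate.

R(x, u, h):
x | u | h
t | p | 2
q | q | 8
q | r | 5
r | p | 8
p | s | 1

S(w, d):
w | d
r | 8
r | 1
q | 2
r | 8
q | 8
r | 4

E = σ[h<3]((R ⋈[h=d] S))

σ filters on h, owned by the left side.
E' = (σ[h<3](R) ⋈[h=d] S)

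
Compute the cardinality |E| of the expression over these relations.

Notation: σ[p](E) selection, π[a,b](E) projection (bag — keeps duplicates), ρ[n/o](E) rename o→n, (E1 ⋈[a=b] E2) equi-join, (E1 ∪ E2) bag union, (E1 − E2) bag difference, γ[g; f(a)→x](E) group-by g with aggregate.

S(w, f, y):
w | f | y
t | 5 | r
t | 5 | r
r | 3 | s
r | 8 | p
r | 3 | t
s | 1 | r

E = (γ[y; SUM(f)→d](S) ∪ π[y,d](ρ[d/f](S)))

Row counts bottom-up:
  S → 6
  γ[y; SUM(f)→d](S) → 4
  S → 6
  ρ[d/f](S) → 6
  π[y,d](ρ[d/f](S)) → 6
  (γ[y; SUM(f)→d](S) ∪ π[y,d](ρ[d/f](S))) → 10

|E| = 10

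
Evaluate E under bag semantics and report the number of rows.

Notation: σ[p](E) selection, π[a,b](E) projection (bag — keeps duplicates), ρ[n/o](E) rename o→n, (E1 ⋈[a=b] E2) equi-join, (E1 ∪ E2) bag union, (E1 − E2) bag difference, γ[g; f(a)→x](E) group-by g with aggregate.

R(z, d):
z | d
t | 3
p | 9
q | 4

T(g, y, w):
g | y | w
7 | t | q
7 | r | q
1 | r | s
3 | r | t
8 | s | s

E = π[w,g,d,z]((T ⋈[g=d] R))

Subexpression sizes:
  T → 5
  R → 3
  (T ⋈[g=d] R) → 1
  π[w,g,d,z]((T ⋈[g=d] R)) → 1

|E| = 1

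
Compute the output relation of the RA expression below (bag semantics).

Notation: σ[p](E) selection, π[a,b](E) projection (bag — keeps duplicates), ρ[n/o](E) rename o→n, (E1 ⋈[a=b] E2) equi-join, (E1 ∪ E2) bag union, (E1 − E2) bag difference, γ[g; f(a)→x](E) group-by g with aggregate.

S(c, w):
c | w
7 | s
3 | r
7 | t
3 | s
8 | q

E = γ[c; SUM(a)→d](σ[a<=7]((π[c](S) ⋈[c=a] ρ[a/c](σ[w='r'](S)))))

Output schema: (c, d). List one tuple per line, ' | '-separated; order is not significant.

Subexpression sizes:
  S → 5
  π[c](S) → 5
  S → 5
  σ[w='r'](S) → 1
  ρ[a/c](σ[w='r'](S)) → 1
  (π[c](S) ⋈[c=a] ρ[a/c](σ[w='r'](S))) → 2
  σ[a<=7]((π[c](S) ⋈[c=a] ρ[a/c](σ[w='r'](S)))) → 2
  γ[c; SUM(a)→d](σ[a<=7]((π[c](S) ⋈[c=a] ρ[a/c](σ[w='r'](S))))) → 1

== RESULT ==
c | d
3 | 6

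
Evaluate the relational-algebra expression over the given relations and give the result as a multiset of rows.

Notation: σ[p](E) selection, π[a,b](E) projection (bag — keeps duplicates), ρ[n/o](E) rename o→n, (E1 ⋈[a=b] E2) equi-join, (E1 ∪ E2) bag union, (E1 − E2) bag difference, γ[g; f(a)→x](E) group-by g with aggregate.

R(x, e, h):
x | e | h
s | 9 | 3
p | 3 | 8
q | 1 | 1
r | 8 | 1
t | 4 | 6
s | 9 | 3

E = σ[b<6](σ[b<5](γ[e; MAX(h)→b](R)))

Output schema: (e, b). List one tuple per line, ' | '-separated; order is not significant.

Stepwise |·|:
  R → 6
  γ[e; MAX(h)→b](R) → 5
  σ[b<5](γ[e; MAX(h)→b](R)) → 3
  σ[b<6](σ[b<5](γ[e; MAX(h)→b](R))) → 3

== RESULT ==
e | b
1 | 1
8 | 1
9 | 3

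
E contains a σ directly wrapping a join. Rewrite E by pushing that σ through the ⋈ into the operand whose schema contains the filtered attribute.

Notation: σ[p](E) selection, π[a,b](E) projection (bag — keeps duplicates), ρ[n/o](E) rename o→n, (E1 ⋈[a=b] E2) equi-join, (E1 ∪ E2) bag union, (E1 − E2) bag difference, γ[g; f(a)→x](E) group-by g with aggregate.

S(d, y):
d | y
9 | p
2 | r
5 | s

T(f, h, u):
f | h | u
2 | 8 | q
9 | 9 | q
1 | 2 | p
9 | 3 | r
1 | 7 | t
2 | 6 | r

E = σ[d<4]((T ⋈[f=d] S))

σ filters on d, owned by the right side.
E' = (T ⋈[f=d] σ[d<4](S))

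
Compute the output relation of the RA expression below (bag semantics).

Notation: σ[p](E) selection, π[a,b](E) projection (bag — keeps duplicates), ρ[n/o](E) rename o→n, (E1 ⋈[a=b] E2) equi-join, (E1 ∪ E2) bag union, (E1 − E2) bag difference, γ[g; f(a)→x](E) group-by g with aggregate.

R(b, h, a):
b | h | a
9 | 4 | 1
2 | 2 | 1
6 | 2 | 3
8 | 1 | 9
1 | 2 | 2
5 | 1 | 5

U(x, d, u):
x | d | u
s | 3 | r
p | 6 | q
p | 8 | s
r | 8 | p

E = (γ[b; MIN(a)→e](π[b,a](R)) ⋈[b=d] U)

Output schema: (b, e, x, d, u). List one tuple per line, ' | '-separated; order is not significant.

Per-node cardinality:
  R → 6
  π[b,a](R) → 6
  γ[b; MIN(a)→e](π[b,a](R)) → 6
  U → 4
  (γ[b; MIN(a)→e](π[b,a](R)) ⋈[b=d] U) → 3

== RESULT ==
b | e | x | d | u
6 | 3 | p | 6 | q
8 | 9 | p | 8 | s
8 | 9 | r | 8 | p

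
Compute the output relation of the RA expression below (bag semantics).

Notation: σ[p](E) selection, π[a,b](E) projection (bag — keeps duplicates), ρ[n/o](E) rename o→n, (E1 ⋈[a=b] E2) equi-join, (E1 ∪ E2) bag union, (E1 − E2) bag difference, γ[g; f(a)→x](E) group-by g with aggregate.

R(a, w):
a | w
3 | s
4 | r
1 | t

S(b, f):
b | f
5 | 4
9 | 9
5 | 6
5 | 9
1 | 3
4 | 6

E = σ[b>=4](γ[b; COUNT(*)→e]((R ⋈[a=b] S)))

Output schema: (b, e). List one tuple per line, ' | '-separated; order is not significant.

Row counts bottom-up:
  R → 3
  S → 6
  (R ⋈[a=b] S) → 2
  γ[b; COUNT(*)→e]((R ⋈[a=b] S)) → 2
  σ[b>=4](γ[b; COUNT(*)→e]((R ⋈[a=b] S))) → 1

== RESULT ==
b | e
4 | 1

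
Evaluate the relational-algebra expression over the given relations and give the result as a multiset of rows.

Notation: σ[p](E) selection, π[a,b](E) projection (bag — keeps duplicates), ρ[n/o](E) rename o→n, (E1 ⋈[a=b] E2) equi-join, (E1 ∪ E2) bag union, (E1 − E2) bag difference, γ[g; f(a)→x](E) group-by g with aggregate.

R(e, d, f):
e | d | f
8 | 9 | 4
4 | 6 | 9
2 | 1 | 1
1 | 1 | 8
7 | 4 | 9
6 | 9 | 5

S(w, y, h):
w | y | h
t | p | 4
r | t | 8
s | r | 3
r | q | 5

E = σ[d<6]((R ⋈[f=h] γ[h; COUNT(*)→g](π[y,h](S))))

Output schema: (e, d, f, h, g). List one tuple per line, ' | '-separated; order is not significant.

Stepwise |·|:
  R → 6
  S → 4
  π[y,h](S) → 4
  γ[h; COUNT(*)→g](π[y,h](S)) → 4
  (R ⋈[f=h] γ[h; COUNT(*)→g](π[y,h](S))) → 3
  σ[d<6]((R ⋈[f=h] γ[h; COUNT(*)→g](π[y,h](S)))) → 1

== RESULT ==
e | d | f | h | g
1 | 1 | 8 | 8 | 1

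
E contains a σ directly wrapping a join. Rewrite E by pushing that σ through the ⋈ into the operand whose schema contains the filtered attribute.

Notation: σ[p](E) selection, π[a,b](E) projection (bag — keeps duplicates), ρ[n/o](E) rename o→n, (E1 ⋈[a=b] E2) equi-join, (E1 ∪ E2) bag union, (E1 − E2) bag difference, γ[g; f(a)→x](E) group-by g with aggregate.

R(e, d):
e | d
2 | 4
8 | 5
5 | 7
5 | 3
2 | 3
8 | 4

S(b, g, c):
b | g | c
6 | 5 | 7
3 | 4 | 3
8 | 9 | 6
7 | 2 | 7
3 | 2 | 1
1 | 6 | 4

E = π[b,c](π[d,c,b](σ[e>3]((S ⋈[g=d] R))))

σ filters on e, owned by the right side.
E' = π[b,c](π[d,c,b]((S ⋈[g=d] σ[e>3](R))))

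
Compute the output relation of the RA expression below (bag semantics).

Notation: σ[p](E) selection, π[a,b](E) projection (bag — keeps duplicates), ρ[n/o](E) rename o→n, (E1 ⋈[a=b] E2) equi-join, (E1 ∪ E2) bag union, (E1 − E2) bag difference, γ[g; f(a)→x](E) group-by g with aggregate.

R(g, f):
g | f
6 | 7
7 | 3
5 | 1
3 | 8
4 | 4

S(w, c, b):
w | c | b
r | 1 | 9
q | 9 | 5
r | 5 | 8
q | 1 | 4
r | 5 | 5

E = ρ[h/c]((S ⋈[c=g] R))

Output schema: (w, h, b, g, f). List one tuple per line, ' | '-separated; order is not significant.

Stepwise |·|:
  S → 5
  R → 5
  (S ⋈[c=g] R) → 2
  ρ[h/c]((S ⋈[c=g] R)) → 2

== RESULT ==
w | h | b | g | f
r | 5 | 5 | 5 | 1
r | 5 | 8 | 5 | 1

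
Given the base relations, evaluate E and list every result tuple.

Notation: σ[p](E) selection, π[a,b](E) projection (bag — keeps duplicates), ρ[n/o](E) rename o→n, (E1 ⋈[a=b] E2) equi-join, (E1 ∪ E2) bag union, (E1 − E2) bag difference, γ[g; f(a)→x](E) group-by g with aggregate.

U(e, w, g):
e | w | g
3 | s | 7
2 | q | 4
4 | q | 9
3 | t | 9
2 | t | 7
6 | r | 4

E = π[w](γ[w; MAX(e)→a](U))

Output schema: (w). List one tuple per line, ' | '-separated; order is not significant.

Stepwise |·|:
  U → 6
  γ[w; MAX(e)→a](U) → 4
  π[w](γ[w; MAX(e)→a](U)) → 4

== RESULT ==
w
q
r
s
t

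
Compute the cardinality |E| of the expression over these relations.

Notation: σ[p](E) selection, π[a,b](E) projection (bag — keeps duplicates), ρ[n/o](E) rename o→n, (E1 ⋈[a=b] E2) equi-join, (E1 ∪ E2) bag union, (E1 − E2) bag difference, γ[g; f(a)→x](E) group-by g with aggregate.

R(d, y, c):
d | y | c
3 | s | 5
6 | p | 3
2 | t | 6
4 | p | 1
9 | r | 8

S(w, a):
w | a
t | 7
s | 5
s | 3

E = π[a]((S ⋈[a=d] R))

Stepwise |·|:
  S → 3
  R → 5
  (S ⋈[a=d] R) → 1
  π[a]((S ⋈[a=d] R)) → 1

|E| = 1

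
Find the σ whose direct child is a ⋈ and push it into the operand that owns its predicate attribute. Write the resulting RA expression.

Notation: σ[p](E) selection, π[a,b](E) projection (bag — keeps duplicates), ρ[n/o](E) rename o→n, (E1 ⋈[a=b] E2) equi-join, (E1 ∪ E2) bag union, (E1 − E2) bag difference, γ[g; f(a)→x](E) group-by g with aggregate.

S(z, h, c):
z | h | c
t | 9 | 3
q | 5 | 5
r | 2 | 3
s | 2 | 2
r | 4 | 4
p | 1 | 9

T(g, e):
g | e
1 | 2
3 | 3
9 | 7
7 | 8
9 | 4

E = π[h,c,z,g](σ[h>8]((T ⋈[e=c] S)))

σ filters on h, owned by the right side.
E' = π[h,c,z,g]((T ⋈[e=c] σ[h>8](S)))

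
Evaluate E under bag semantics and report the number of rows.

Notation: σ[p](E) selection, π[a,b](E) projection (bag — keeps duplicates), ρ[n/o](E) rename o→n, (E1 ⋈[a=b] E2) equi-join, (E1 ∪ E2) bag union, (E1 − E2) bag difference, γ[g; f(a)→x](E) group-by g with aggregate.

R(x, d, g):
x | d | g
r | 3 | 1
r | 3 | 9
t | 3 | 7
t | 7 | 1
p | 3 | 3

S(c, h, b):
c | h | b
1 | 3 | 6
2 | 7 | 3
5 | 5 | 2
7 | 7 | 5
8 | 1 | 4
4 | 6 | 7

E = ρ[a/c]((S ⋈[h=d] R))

Stepwise |·|:
  S → 6
  R → 5
  (S ⋈[h=d] R) → 6
  ρ[a/c]((S ⋈[h=d] R)) → 6

|E| = 6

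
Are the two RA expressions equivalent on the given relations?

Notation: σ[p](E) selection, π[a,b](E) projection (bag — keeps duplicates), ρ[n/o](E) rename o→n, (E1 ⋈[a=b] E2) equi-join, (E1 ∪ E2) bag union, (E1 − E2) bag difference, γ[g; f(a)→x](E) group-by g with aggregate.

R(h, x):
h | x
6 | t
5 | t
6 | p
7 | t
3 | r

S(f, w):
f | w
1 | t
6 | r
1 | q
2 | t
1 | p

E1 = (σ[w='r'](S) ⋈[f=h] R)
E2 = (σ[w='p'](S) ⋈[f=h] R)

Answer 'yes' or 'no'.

E1 per-node cardinality:
  S → 5
  σ[w='r'](S) → 1
  R → 5
  (σ[w='r'](S) ⋈[f=h] R) → 2
E2 per-node cardinality:
  S → 5
  σ[w='p'](S) → 1
  R → 5
  (σ[w='p'](S) ⋈[f=h] R) → 0

E1 result:
f | w | h | x
6 | r | 6 | p
6 | r | 6 | t
E2 result:
f | w | h | x
(0 rows)
Witness: (6, 'r', 6, 'p') appears 1× in E1 but 0× in E2.

no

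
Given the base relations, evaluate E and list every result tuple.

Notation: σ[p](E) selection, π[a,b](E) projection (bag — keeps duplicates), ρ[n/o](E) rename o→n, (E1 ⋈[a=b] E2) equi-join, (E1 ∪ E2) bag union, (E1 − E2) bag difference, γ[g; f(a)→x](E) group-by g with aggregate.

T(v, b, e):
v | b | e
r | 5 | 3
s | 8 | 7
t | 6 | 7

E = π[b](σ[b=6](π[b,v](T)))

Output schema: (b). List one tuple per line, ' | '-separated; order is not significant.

Stepwise |·|:
  T → 3
  π[b,v](T) → 3
  σ[b=6](π[b,v](T)) → 1
  π[b](σ[b=6](π[b,v](T))) → 1

== RESULT ==
b
6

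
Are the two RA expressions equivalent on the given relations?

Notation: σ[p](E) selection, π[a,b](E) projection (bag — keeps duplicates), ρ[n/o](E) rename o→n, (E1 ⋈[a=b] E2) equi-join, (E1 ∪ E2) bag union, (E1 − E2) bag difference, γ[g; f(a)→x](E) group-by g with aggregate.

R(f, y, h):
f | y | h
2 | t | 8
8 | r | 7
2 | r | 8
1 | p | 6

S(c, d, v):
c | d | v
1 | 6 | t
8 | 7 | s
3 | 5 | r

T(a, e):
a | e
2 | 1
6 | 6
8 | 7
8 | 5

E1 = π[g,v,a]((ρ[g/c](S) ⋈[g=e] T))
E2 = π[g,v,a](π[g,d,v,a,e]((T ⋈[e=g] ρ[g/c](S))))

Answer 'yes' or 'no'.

E1 row counts bottom-up:
  S → 3
  ρ[g/c](S) → 3
  T → 4
  (ρ[g/c](S) ⋈[g=e] T) → 1
  π[g,v,a]((ρ[g/c](S) ⋈[g=e] T)) → 1
E2 row counts bottom-up:
  T → 4
  S → 3
  ρ[g/c](S) → 3
  (T ⋈[e=g] ρ[g/c](S)) → 1
  π[g,d,v,a,e]((T ⋈[e=g] ρ[g/c](S))) → 1
  π[g,v,a](π[g,d,v,a,e]((T ⋈[e=g] ρ[g/c](S)))) → 1

E1 and E2 produce the same multiset:
g | v | a
1 | t | 2

yes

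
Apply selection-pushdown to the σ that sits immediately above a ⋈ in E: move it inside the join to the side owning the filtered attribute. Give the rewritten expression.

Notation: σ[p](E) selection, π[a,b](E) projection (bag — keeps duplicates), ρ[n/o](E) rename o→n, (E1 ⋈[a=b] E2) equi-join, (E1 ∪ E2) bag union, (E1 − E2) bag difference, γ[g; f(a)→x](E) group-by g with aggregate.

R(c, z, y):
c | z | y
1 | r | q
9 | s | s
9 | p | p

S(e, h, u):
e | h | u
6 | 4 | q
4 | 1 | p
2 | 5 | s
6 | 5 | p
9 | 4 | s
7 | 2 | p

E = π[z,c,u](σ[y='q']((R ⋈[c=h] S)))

σ filters on y, owned by the left side.
E' = π[z,c,u]((σ[y='q'](R) ⋈[c=h] S))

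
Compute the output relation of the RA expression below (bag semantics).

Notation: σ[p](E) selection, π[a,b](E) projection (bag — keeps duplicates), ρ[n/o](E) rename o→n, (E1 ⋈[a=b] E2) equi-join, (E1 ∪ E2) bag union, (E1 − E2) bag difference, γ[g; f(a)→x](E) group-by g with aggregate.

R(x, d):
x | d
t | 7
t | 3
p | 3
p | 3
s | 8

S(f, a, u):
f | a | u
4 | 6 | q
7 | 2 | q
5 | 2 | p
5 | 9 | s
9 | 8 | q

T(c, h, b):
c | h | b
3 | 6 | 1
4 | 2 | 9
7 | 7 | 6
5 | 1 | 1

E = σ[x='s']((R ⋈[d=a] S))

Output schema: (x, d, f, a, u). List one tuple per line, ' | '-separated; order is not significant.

Per-node cardinality:
  R → 5
  S → 5
  (R ⋈[d=a] S) → 1
  σ[x='s']((R ⋈[d=a] S)) → 1

== RESULT ==
x | d | f | a | u
s | 8 | 9 | 8 | q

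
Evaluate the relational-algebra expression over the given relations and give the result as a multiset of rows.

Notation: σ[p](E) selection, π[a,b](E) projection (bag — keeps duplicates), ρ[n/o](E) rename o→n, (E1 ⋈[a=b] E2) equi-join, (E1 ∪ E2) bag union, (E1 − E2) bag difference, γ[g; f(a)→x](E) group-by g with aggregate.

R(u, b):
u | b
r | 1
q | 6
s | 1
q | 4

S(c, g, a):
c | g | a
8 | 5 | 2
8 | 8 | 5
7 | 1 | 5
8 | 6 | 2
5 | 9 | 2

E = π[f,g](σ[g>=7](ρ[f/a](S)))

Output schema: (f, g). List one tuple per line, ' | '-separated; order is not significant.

Row counts bottom-up:
  S → 5
  ρ[f/a](S) → 5
  σ[g>=7](ρ[f/a](S)) → 2
  π[f,g](σ[g>=7](ρ[f/a](S))) → 2

== RESULT ==
f | g
2 | 9
5 | 8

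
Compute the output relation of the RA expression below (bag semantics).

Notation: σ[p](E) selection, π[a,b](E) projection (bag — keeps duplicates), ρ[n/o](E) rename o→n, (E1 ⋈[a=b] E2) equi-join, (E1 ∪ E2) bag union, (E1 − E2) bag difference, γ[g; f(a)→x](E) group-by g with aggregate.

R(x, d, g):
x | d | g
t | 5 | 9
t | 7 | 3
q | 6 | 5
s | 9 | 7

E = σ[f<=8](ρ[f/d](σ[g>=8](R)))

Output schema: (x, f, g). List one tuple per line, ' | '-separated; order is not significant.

Subexpression sizes:
  R → 4
  σ[g>=8](R) → 1
  ρ[f/d](σ[g>=8](R)) → 1
  σ[f<=8](ρ[f/d](σ[g>=8](R))) → 1

== RESULT ==
x | f | g
t | 5 | 9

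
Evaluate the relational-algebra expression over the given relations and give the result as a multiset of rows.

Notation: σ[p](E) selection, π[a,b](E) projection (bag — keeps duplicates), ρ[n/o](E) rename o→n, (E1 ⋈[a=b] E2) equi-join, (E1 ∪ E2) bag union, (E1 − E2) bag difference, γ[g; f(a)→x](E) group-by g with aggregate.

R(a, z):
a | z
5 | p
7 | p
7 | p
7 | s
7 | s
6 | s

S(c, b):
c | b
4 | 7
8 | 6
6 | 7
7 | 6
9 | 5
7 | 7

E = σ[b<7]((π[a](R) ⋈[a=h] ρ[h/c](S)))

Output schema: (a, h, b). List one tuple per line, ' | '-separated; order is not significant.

Subexpression sizes:
  R → 6
  π[a](R) → 6
  S → 6
  ρ[h/c](S) → 6
  (π[a](R) ⋈[a=h] ρ[h/c](S)) → 9
  σ[b<7]((π[a](R) ⋈[a=h] ρ[h/c](S))) → 4

== RESULT ==
a | h | b
7 | 7 | 6
7 | 7 | 6
7 | 7 | 6
7 | 7 | 6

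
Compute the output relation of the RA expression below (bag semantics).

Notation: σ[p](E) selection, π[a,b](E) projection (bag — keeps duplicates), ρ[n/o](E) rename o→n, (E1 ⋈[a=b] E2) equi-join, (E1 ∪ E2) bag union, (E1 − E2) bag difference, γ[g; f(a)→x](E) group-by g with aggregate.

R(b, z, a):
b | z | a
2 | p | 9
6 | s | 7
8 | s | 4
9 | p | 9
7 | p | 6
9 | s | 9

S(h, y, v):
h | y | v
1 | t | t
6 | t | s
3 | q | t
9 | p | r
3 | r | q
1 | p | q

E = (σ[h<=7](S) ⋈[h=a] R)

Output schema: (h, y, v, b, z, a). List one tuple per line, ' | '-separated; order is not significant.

Subexpression sizes:
  S → 6
  σ[h<=7](S) → 5
  R → 6
  (σ[h<=7](S) ⋈[h=a] R) → 1

== RESULT ==
h | y | v | b | z | a
6 | t | s | 7 | p | 6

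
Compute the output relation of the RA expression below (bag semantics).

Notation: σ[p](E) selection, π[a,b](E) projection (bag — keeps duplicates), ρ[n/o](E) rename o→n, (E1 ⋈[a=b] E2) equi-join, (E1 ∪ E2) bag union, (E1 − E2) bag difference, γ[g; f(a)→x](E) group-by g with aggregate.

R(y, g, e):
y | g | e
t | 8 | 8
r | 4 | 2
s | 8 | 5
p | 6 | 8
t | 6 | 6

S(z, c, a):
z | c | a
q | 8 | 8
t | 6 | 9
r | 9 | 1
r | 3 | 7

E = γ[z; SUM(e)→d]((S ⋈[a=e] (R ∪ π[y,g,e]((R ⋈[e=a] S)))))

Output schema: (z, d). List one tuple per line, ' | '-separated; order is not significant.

Row counts bottom-up:
  S → 4
  R → 5
  R → 5
  S → 4
  (R ⋈[e=a] S) → 2
  π[y,g,e]((R ⋈[e=a] S)) → 2
  (R ∪ π[y,g,e]((R ⋈[e=a] S))) → 7
  (S ⋈[a=e] (R ∪ π[y,g,e]((R ⋈[e=a] S)))) → 4
  γ[z; SUM(e)→d]((S ⋈[a=e] (R ∪ π[y,g,e]((R ⋈[e=a] S))))) → 1

== RESULT ==
z | d
q | 32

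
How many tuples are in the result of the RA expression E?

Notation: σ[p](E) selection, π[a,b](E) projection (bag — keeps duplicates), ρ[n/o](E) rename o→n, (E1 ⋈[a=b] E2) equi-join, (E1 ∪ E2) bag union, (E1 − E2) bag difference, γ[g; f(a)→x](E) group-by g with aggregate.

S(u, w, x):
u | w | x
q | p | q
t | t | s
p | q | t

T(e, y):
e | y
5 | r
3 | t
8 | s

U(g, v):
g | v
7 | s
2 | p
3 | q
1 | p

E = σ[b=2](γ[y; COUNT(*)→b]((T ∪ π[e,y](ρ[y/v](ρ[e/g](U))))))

Per-node cardinality:
  T → 3
  U → 4
  ρ[e/g](U) → 4
  ρ[y/v](ρ[e/g](U)) → 4
  π[e,y](ρ[y/v](ρ[e/g](U))) → 4
  (T ∪ π[e,y](ρ[y/v](ρ[e/g](U)))) → 7
  γ[y; COUNT(*)→b]((T ∪ π[e,y](ρ[y/v](ρ[e/g](U))))) → 5
  σ[b=2](γ[y; COUNT(*)→b]((T ∪ π[e,y](ρ[y/v](ρ[e/g](U)))))) → 2

|E| = 2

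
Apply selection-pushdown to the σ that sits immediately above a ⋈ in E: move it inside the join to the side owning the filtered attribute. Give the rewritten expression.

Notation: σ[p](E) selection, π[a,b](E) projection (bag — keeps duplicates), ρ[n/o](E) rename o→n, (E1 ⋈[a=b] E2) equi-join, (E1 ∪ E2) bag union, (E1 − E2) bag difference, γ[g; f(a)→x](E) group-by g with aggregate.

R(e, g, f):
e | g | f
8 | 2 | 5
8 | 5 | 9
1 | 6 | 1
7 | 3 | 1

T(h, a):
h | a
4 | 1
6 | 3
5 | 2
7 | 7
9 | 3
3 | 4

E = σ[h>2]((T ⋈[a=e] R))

σ filters on h, owned by the left side.
E' = (σ[h>2](T) ⋈[a=e] R)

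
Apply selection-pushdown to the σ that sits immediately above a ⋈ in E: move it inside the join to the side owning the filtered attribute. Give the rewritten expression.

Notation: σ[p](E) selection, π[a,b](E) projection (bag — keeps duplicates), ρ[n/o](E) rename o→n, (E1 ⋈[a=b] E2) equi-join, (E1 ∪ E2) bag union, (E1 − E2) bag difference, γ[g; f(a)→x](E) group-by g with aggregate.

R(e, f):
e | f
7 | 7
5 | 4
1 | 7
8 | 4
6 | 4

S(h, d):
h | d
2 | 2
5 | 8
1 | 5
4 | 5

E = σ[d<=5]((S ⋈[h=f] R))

σ filters on d, owned by the left side.
E' = (σ[d<=5](S) ⋈[h=f] R)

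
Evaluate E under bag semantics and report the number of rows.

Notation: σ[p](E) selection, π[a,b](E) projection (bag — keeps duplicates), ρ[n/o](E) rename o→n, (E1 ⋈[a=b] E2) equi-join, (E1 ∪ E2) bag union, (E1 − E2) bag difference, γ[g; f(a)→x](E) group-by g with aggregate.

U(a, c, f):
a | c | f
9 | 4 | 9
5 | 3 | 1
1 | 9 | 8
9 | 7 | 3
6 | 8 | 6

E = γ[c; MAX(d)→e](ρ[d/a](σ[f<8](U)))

Row counts bottom-up:
  U → 5
  σ[f<8](U) → 3
  ρ[d/a](σ[f<8](U)) → 3
  γ[c; MAX(d)→e](ρ[d/a](σ[f<8](U))) → 3

|E| = 3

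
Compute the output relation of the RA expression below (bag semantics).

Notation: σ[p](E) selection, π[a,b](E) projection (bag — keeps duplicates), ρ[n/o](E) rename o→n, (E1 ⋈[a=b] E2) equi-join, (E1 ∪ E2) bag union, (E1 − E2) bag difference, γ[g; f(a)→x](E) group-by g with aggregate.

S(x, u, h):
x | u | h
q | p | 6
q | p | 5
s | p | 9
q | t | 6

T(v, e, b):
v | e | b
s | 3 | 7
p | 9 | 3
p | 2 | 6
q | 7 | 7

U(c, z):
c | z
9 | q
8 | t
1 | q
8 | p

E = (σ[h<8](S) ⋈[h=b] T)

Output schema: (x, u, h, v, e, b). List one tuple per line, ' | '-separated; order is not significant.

Stepwise |·|:
  S → 4
  σ[h<8](S) → 3
  T → 4
  (σ[h<8](S) ⋈[h=b] T) → 2

== RESULT ==
x | u | h | v | e | b
q | p | 6 | p | 2 | 6
q | t | 6 | p | 2 | 6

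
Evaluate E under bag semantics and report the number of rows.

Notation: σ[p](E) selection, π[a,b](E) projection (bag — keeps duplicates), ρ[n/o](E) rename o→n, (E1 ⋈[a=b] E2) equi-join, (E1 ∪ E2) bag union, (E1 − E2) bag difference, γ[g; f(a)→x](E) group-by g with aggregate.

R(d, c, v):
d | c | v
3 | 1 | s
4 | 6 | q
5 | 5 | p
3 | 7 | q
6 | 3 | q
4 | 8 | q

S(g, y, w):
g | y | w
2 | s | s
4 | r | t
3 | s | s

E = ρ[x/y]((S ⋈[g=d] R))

Row counts bottom-up:
  S → 3
  R → 6
  (S ⋈[g=d] R) → 4
  ρ[x/y]((S ⋈[g=d] R)) → 4

|E| = 4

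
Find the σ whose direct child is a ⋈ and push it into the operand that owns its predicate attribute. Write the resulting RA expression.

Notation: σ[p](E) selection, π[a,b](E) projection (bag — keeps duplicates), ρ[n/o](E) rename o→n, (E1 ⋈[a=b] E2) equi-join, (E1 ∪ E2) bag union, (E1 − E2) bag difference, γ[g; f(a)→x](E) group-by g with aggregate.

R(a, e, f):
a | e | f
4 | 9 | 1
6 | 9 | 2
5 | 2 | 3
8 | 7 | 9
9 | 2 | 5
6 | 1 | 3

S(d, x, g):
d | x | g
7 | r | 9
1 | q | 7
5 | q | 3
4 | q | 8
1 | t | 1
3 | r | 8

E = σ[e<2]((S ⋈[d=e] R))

σ filters on e, owned by the right side.
E' = (S ⋈[d=e] σ[e<2](R))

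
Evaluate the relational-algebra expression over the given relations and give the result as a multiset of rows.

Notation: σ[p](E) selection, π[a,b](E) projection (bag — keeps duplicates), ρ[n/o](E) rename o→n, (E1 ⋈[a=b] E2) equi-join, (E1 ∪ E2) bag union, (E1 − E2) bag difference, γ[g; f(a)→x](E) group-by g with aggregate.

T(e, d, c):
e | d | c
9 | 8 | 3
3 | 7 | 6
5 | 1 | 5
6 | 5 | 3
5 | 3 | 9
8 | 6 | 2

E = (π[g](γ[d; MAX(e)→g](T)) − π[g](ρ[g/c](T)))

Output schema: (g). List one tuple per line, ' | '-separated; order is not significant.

Stepwise |·|:
  T → 6
  γ[d; MAX(e)→g](T) → 6
  π[g](γ[d; MAX(e)→g](T)) → 6
  T → 6
  ρ[g/c](T) → 6
  π[g](ρ[g/c](T)) → 6
  (π[g](γ[d; MAX(e)→g](T)) − π[g](ρ[g/c](T))) → 2

== RESULT ==
g
5
8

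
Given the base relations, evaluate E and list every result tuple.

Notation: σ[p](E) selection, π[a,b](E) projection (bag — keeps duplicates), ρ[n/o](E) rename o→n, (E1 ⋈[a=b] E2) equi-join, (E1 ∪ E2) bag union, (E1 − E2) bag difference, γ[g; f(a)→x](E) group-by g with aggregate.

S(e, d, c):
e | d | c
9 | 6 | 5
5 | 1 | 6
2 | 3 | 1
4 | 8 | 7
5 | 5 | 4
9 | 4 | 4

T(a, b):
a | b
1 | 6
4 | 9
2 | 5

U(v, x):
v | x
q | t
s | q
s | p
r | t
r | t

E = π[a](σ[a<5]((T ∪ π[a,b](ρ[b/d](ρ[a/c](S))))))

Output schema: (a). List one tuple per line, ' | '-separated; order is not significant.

Per-node cardinality:
  T → 3
  S → 6
  ρ[a/c](S) → 6
  ρ[b/d](ρ[a/c](S)) → 6
  π[a,b](ρ[b/d](ρ[a/c](S))) → 6
  (T ∪ π[a,b](ρ[b/d](ρ[a/c](S)))) → 9
  σ[a<5]((T ∪ π[a,b](ρ[b/d](ρ[a/c](S))))) → 6
  π[a](σ[a<5]((T ∪ π[a,b](ρ[b/d](ρ[a/c](S)))))) → 6

== RESULT ==
a
1
1
2
4
4
4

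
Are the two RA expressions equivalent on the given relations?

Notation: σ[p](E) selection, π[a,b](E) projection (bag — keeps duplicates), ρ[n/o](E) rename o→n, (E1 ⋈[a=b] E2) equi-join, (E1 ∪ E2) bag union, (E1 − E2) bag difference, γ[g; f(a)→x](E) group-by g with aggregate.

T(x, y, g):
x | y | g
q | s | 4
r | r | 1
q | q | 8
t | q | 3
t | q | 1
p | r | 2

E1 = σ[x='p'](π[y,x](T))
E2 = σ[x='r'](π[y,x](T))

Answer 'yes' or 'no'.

E1 stepwise |·|:
  T → 6
  π[y,x](T) → 6
  σ[x='p'](π[y,x](T)) → 1
E2 stepwise |·|:
  T → 6
  π[y,x](T) → 6
  σ[x='r'](π[y,x](T)) → 1

E1 result:
y | x
r | p
E2 result:
y | x
r | r
Witness: ('r', 'p') appears 1× in E1 but 0× in E2.

no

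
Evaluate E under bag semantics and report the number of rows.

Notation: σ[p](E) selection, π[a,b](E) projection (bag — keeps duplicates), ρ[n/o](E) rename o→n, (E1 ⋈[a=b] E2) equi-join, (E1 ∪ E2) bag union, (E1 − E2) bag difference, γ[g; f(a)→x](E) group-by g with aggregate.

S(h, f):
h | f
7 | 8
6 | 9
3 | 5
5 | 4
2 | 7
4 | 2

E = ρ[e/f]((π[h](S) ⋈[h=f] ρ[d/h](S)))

Subexpression sizes:
  S → 6
  π[h](S) → 6
  S → 6
  ρ[d/h](S) → 6
  (π[h](S) ⋈[h=f] ρ[d/h](S)) → 4
  ρ[e/f]((π[h](S) ⋈[h=f] ρ[d/h](S))) → 4

|E| = 4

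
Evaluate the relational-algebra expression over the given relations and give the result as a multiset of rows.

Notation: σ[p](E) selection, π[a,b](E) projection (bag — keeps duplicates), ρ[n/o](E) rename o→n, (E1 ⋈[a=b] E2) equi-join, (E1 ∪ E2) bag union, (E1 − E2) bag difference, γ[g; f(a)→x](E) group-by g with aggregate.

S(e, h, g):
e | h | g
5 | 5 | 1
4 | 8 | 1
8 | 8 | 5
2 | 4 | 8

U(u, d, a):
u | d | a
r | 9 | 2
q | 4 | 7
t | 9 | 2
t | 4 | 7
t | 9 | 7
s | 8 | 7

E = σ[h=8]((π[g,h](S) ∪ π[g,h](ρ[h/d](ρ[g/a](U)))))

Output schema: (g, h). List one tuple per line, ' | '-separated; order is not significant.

Per-node cardinality:
  S → 4
  π[g,h](S) → 4
  U → 6
  ρ[g/a](U) → 6
  ρ[h/d](ρ[g/a](U)) → 6
  π[g,h](ρ[h/d](ρ[g/a](U))) → 6
  (π[g,h](S) ∪ π[g,h](ρ[h/d](ρ[g/a](U)))) → 10
  σ[h=8]((π[g,h](S) ∪ π[g,h](ρ[h/d](ρ[g/a](U))))) → 3

== RESULT ==
g | h
1 | 8
5 | 8
7 | 8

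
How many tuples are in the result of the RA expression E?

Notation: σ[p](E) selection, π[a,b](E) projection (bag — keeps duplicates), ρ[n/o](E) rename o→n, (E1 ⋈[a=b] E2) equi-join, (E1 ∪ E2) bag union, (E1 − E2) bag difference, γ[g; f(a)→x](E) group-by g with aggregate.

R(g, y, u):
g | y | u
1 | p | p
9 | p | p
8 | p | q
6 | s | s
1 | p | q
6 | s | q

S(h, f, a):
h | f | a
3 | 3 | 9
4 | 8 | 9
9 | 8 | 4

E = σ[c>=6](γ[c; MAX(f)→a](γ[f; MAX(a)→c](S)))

Subexpression sizes:
  S → 3
  γ[f; MAX(a)→c](S) → 2
  γ[c; MAX(f)→a](γ[f; MAX(a)→c](S)) → 1
  σ[c>=6](γ[c; MAX(f)→a](γ[f; MAX(a)→c](S))) → 1

|E| = 1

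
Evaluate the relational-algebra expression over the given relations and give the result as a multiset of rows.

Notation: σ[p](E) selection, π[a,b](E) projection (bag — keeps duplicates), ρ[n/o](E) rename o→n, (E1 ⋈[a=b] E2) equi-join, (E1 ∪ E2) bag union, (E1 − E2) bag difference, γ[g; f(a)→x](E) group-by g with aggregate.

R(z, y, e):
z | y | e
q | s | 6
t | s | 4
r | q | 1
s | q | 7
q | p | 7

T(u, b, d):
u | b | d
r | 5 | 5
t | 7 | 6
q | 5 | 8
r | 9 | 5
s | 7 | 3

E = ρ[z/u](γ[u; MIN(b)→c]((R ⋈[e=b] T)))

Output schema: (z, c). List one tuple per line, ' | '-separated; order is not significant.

Stepwise |·|:
  R → 5
  T → 5
  (R ⋈[e=b] T) → 4
  γ[u; MIN(b)→c]((R ⋈[e=b] T)) → 2
  ρ[z/u](γ[u; MIN(b)→c]((R ⋈[e=b] T))) → 2

== RESULT ==
z | c
s | 7
t | 7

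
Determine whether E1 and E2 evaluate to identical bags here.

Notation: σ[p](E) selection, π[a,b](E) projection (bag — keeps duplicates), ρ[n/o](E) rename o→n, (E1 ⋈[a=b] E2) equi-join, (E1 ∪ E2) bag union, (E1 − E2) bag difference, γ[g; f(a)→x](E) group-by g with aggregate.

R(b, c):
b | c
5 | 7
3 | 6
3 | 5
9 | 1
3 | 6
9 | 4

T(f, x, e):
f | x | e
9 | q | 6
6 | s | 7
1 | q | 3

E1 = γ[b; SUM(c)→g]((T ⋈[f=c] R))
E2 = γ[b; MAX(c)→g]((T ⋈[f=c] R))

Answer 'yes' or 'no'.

E1 stepwise |·|:
  T → 3
  R → 6
  (T ⋈[f=c] R) → 3
  γ[b; SUM(c)→g]((T ⋈[f=c] R)) → 2
E2 stepwise |·|:
  T → 3
  R → 6
  (T ⋈[f=c] R) → 3
  γ[b; MAX(c)→g]((T ⋈[f=c] R)) → 2

E1 result:
b | g
3 | 12
9 | 1
E2 result:
b | g
3 | 6
9 | 1
Witness: (3, 12) appears 1× in E1 but 0× in E2.

no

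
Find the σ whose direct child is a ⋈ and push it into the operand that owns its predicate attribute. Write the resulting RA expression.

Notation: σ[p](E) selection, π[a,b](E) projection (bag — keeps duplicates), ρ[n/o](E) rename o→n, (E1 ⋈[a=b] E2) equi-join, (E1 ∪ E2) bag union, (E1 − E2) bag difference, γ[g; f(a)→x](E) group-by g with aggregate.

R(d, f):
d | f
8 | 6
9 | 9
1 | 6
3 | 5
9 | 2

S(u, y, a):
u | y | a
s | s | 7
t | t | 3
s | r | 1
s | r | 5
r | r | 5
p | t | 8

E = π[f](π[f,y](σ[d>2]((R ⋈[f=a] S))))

σ filters on d, owned by the left side.
E' = π[f](π[f,y]((σ[d>2](R) ⋈[f=a] S)))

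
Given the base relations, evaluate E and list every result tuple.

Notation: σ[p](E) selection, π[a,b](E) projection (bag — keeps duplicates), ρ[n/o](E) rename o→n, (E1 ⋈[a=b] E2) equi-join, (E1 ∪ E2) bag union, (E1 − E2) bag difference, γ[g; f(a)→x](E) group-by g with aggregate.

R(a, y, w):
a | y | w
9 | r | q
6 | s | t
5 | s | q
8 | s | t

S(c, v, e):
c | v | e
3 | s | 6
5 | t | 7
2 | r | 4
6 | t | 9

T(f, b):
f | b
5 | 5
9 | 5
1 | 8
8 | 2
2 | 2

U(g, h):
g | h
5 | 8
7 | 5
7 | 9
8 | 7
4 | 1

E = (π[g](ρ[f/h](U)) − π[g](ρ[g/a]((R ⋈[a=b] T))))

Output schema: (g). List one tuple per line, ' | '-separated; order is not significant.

Row counts bottom-up:
  U → 5
  ρ[f/h](U) → 5
  π[g](ρ[f/h](U)) → 5
  R → 4
  T → 5
  (R ⋈[a=b] T) → 3
  ρ[g/a]((R ⋈[a=b] T)) → 3
  π[g](ρ[g/a]((R ⋈[a=b] T))) → 3
  (π[g](ρ[f/h](U)) − π[g](ρ[g/a]((R ⋈[a=b] T)))) → 3

== RESULT ==
g
4
7
7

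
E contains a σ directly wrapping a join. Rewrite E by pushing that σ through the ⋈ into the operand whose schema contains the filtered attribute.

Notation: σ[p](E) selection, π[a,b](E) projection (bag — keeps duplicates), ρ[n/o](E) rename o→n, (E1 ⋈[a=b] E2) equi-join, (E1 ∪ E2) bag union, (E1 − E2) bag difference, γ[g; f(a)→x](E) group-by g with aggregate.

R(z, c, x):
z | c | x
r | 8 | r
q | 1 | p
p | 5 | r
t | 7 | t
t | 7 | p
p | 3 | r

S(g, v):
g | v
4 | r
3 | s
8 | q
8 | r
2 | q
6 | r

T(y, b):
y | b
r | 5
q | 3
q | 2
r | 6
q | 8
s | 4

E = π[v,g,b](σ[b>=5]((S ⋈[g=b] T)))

σ filters on b, owned by the right side.
E' = π[v,g,b]((S ⋈[g=b] σ[b>=5](T)))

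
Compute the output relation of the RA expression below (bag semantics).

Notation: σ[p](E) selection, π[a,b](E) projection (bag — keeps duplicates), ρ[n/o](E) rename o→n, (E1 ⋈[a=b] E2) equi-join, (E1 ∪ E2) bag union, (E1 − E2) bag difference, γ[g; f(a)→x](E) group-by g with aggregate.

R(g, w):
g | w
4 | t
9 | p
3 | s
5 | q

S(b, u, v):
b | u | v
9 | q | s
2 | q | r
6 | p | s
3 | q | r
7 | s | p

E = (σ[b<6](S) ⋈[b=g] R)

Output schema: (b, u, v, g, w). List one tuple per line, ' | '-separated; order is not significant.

Row counts bottom-up:
  S → 5
  σ[b<6](S) → 2
  R → 4
  (σ[b<6](S) ⋈[b=g] R) → 1

== RESULT ==
b | u | v | g | w
3 | q | r | 3 | s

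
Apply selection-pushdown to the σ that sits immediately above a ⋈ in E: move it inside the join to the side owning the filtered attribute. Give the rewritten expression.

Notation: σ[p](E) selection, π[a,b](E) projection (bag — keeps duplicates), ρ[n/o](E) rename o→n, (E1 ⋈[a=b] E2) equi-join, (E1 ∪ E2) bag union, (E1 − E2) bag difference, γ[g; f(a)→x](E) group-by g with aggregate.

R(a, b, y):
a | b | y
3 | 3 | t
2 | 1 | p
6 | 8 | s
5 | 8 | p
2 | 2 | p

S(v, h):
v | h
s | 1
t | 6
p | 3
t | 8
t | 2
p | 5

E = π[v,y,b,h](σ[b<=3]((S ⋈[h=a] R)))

σ filters on b, owned by the right side.
E' = π[v,y,b,h]((S ⋈[h=a] σ[b<=3](R)))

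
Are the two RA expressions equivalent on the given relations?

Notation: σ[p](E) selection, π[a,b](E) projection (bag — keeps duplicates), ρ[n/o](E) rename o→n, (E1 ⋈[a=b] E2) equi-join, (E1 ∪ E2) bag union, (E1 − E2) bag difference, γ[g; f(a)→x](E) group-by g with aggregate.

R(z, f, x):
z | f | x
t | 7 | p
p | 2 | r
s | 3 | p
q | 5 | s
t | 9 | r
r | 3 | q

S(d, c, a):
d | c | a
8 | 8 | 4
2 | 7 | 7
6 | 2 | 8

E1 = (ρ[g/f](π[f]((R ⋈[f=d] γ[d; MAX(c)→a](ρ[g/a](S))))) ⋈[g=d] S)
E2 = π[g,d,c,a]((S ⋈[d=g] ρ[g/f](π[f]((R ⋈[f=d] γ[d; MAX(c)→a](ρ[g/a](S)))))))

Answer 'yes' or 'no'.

E1 stepwise |·|:
  R → 6
  S → 3
  ρ[g/a](S) → 3
  γ[d; MAX(c)→a](ρ[g/a](S)) → 3
  (R ⋈[f=d] γ[d; MAX(c)→a](ρ[g/a](S))) → 1
  π[f]((R ⋈[f=d] γ[d; MAX(c)→a](ρ[g/a](S)))) → 1
  ρ[g/f](π[f]((R ⋈[f=d] γ[d; MAX(c)→a](ρ[g/a](S))))) → 1
  S → 3
  (ρ[g/f](π[f]((R ⋈[f=d] γ[d; MAX(c)→a](ρ[g/a](S))))) ⋈[g=d] S) → 1
E2 stepwise |·|:
  S → 3
  R → 6
  S → 3
  ρ[g/a](S) → 3
  γ[d; MAX(c)→a](ρ[g/a](S)) → 3
  (R ⋈[f=d] γ[d; MAX(c)→a](ρ[g/a](S))) → 1
  π[f]((R ⋈[f=d] γ[d; MAX(c)→a](ρ[g/a](S)))) → 1
  ρ[g/f](π[f]((R ⋈[f=d] γ[d; MAX(c)→a](ρ[g/a](S))))) → 1
  (S ⋈[d=g] ρ[g/f](π[f]((R ⋈[f=d] γ[d; MAX(c)→a](ρ[g/a](S)))))) → 1
  π[g,d,c,a]((S ⋈[d=g] ρ[g/f](π[f]((R ⋈[f=d] γ[d; MAX(c)→a](ρ[g/a](S))))))) → 1

E1 and E2 produce the same multiset:
g | d | c | a
2 | 2 | 7 | 7

yes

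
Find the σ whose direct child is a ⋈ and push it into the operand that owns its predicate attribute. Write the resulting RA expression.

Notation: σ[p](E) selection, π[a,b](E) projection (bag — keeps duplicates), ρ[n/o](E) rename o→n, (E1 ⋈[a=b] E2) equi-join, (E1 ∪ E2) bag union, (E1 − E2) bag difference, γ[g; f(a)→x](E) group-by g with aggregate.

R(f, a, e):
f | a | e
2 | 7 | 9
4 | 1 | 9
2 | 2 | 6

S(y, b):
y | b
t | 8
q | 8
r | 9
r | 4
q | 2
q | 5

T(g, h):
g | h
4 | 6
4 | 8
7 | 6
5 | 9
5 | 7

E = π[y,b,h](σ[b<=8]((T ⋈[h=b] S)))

σ filters on b, owned by the right side.
E' = π[y,b,h]((T ⋈[h=b] σ[b<=8](S)))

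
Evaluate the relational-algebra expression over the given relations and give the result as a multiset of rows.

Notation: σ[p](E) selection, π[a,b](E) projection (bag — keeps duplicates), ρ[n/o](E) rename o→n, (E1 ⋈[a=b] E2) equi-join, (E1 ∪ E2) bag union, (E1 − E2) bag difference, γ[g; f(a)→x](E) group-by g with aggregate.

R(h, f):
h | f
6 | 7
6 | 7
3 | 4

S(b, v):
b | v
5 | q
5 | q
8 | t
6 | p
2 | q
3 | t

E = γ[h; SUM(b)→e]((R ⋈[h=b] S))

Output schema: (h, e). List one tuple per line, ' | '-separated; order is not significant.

Subexpression sizes:
  R → 3
  S → 6
  (R ⋈[h=b] S) → 3
  γ[h; SUM(b)→e]((R ⋈[h=b] S)) → 2

== RESULT ==
h | e
3 | 3
6 | 12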